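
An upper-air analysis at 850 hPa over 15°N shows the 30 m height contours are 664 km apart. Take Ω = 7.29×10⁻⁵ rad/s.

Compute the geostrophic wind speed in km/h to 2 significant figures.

42 km/h

Coriolis parameter at 15°N:
f = 2Ω sin φ = 2 × 7.29×10⁻⁵ × sin 15° = 3.77×10⁻⁵ s⁻¹
Height gradient: |∂Z/∂n| = 30 m / 664000 m = 4.52×10⁻⁵
On a pressure surface, geostrophic balance gives V_g = (g/f)|∂Z/∂n|:
V_g = 9.81 × 4.52×10⁻⁵ / 3.77×10⁻⁵ = 11.7 m/s
Converting: 11.7 m/s × 3.6 = 42 km/h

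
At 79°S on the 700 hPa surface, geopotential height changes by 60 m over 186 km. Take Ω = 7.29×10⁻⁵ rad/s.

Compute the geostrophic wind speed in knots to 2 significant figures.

43 knots

Coriolis parameter at 79°S:
f = 2Ω sin φ = 2 × 7.29×10⁻⁵ × sin 79° = 1.43×10⁻⁴ s⁻¹
Height gradient: |∂Z/∂n| = 60 m / 186000 m = 3.23×10⁻⁴
On a pressure surface, geostrophic balance gives V_g = (g/f)|∂Z/∂n|:
V_g = 9.81 × 3.23×10⁻⁴ / 1.43×10⁻⁴ = 22.1 m/s
Converting: 22.1 m/s × 1.944 = 43 knots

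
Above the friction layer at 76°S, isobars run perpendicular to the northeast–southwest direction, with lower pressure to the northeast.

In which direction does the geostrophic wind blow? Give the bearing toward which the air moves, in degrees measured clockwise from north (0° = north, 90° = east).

The pressure-gradient force points toward the northeast (bearing 045°).
Geostrophic balance: in the Southern Hemisphere the Coriolis force deflects motion to the left, so the geostrophic wind blows 90° to the left of the pressure-gradient force (low pressure on the right).
Rotating 045° by 90° counterclockwise gives 315° — the wind blows toward the northwest.

315°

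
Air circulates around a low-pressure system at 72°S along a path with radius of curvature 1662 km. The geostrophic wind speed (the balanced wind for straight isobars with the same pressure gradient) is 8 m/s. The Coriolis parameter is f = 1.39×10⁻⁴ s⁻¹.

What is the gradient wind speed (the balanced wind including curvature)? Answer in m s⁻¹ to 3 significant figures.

7.74 m s⁻¹

Around a low, centrifugal force acts outward with Coriolis, so pressure-gradient force balances both:
(1/ρ)|∂P/∂n| = fV + V²/R  →  V² + fR·V − fR·V_g = 0
With fR = 1.39×10⁻⁴ × 1662×10³ m = 231 m/s:
V = [−fR + √((fR)² + 4 fR V_g)]/2 = [−231 + √(231² + 4×231×8)]/2 = 7.74 m/s
Subgeostrophic (V < V_g = 8 m/s), as expected around a low.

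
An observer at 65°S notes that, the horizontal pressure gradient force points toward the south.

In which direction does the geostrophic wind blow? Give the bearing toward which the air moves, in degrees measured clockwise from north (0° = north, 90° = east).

The pressure-gradient force points toward the south (bearing 180°).
Geostrophic balance: in the Southern Hemisphere the Coriolis force deflects motion to the left, so the geostrophic wind blows 90° to the left of the pressure-gradient force (low pressure on the right).
Rotating 180° by 90° counterclockwise gives 090° — the wind blows toward the east.

090°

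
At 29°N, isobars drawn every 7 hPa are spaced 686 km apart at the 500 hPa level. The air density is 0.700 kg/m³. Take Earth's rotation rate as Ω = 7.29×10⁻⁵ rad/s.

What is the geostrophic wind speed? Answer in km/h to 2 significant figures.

Coriolis parameter at 29°N:
f = 2Ω sin φ = 2 × 7.29×10⁻⁵ × sin 29° = 7.07×10⁻⁵ s⁻¹
Pressure gradient: |∂P/∂n| = 700 Pa / 686000 m = 1.02×10⁻³ Pa/m
Geostrophic balance (pressure-gradient force = Coriolis force):
V_g = (1/(fρ)) |∂P/∂n| = 1.02×10⁻³ / (7.07×10⁻⁵ × 0.700) = 20.6 m/s
Converting: 20.6 m/s × 3.6 = 74 km/h

74 km/h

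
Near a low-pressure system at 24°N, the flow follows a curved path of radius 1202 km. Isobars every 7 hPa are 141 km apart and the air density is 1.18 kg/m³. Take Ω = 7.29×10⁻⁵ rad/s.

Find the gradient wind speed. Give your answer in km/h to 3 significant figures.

Coriolis parameter at 24°N:
f = 2Ω sin φ = 2 × 7.29×10⁻⁵ × sin 24° = 5.93×10⁻⁵ s⁻¹
Pressure gradient: |∂P/∂n| = 700 Pa / 141000 m = 4.96×10⁻³ Pa/m
Geostrophic speed: V_g = |∂P/∂n|/(fρ) = 4.96×10⁻³/(5.93×10⁻⁵ × 1.18) = 70.9 m/s
Around a low, centrifugal force acts outward with Coriolis, so pressure-gradient force balances both:
(1/ρ)|∂P/∂n| = fV + V²/R  →  V² + fR·V − fR·V_g = 0
With fR = 5.93×10⁻⁵ × 1202×10³ m = 71.3 m/s:
V = [−fR + √((fR)² + 4 fR V_g)]/2 = [−71.3 + √(71.3² + 4×71.3×70.9)]/2 = 43.9 m/s
Subgeostrophic (V < V_g = 70.9 m/s), as expected around a low.
Converting: 43.9 m/s × 3.6 = 158 km/h

158 km/h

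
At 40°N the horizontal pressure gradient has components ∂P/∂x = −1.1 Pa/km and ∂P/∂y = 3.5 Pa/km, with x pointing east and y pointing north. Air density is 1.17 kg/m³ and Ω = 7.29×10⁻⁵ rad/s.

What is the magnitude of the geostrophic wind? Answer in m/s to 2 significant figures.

Coriolis parameter at 40°N:
f = 2Ω sin φ = 2 × 7.29×10⁻⁵ × sin 40° = 9.37×10⁻⁵ s⁻¹
Component geostrophic relations (x east, y north):
u_g = −(1/(fρ)) ∂P/∂y,  v_g = (1/(fρ)) ∂P/∂x
u_g = −(3.5×10⁻³)/(9.37×10⁻⁵ × 1.17) = −31.9 m/s;  v_g = (−1.1×10⁻³)/(9.37×10⁻⁵ × 1.17) = −10.0 m/s
|V_g| = √(u_g² + v_g²) = 33.5 m/s

33 m/s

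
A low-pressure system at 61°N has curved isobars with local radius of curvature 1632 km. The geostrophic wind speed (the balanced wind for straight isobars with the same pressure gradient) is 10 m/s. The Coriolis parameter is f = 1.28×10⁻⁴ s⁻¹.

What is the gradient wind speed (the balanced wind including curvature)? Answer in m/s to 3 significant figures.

Around a low, centrifugal force acts outward with Coriolis, so pressure-gradient force balances both:
(1/ρ)|∂P/∂n| = fV + V²/R  →  V² + fR·V − fR·V_g = 0
With fR = 1.28×10⁻⁴ × 1632×10³ m = 209 m/s:
V = [−fR + √((fR)² + 4 fR V_g)]/2 = [−209 + √(209² + 4×209×10)]/2 = 9.56 m/s
Subgeostrophic (V < V_g = 10 m/s), as expected around a low.

9.56 m/s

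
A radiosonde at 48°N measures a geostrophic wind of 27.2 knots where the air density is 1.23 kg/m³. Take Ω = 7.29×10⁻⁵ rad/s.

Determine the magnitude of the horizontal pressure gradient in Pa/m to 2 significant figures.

Coriolis parameter at 48°N:
f = 2Ω sin φ = 2 × 7.29×10⁻⁵ × sin 48° = 1.08×10⁻⁴ s⁻¹
Wind speed in SI: 27.2 knots = 14.0 m/s
Geostrophic balance rearranged: |∂P/∂n| = f ρ V_g
|∂P/∂n| = 1.08×10⁻⁴ × 1.23 × 14.0 = 1.86×10⁻³ Pa/m

1.9×10⁻³ Pa/m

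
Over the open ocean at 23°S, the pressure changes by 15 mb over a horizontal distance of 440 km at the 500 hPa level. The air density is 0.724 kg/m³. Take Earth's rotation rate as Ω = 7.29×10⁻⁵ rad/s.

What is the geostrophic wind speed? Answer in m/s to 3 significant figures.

Coriolis parameter at 23°S:
f = 2Ω sin φ = 2 × 7.29×10⁻⁵ × sin 23° = 5.70×10⁻⁵ s⁻¹
Pressure gradient: |∂P/∂n| = 1500 Pa / 440000 m = 3.41×10⁻³ Pa/m
Geostrophic balance (pressure-gradient force = Coriolis force):
V_g = (1/(fρ)) |∂P/∂n| = 3.41×10⁻³ / (5.70×10⁻⁵ × 0.724) = 82.7 m/s

82.7 m/s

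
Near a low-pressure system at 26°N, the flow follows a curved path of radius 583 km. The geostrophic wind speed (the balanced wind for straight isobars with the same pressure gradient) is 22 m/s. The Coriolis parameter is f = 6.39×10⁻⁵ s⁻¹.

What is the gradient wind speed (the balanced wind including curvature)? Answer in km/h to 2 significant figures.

56 km/h

Around a low, centrifugal force acts outward with Coriolis, so pressure-gradient force balances both:
(1/ρ)|∂P/∂n| = fV + V²/R  →  V² + fR·V − fR·V_g = 0
With fR = 6.39×10⁻⁵ × 583×10³ m = 37.3 m/s:
V = [−fR + √((fR)² + 4 fR V_g)]/2 = [−37.3 + √(37.3² + 4×37.3×22)]/2 = 15.5 m/s
Subgeostrophic (V < V_g = 22 m/s), as expected around a low.
Converting: 15.5 m/s × 3.6 = 56 km/h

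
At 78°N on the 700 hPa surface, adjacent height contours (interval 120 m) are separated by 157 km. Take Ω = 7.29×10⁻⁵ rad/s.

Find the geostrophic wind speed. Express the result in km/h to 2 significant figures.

190 km/h

Coriolis parameter at 78°N:
f = 2Ω sin φ = 2 × 7.29×10⁻⁵ × sin 78° = 1.43×10⁻⁴ s⁻¹
Height gradient: |∂Z/∂n| = 120 m / 157000 m = 7.64×10⁻⁴
On a pressure surface, geostrophic balance gives V_g = (g/f)|∂Z/∂n|:
V_g = 9.81 × 7.64×10⁻⁴ / 1.43×10⁻⁴ = 52.6 m/s
Converting: 52.6 m/s × 3.6 = 190 km/h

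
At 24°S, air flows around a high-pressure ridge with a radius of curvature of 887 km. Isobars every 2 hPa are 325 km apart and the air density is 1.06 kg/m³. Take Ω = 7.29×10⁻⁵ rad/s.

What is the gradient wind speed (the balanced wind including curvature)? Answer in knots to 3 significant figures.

25.3 knots

Coriolis parameter at 24°S:
f = 2Ω sin φ = 2 × 7.29×10⁻⁵ × sin 24° = 5.93×10⁻⁵ s⁻¹
Pressure gradient: |∂P/∂n| = 200 Pa / 325000 m = 6.15×10⁻⁴ Pa/m
Geostrophic speed: V_g = |∂P/∂n|/(fρ) = 6.15×10⁻⁴/(5.93×10⁻⁵ × 1.06) = 9.79 m/s
Around a high, pressure-gradient force acts outward with centrifugal, so Coriolis balances both:
fV = (1/ρ)|∂P/∂n| + V²/R  →  V² − fR·V + fR·V_g = 0
With fR = 5.93×10⁻⁵ × 887×10³ m = 52.6 m/s:
V = [fR − √((fR)² − 4 fR V_g)]/2 = [52.6 − √(52.6² − 4×52.6×9.79)]/2 = 13 m/s
Supergeostrophic (V > V_g = 9.79 m/s), as expected around a high.
Converting: 13 m/s × 1.944 = 25.3 knots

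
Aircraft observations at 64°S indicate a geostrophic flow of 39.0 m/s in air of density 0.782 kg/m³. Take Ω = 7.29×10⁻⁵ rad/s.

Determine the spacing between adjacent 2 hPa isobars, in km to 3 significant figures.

Coriolis parameter at 64°S:
f = 2Ω sin φ = 2 × 7.29×10⁻⁵ × sin 64° = 1.31×10⁻⁴ s⁻¹
Geostrophic balance rearranged: |∂P/∂n| = f ρ V_g
|∂P/∂n| = 1.31×10⁻⁴ × 0.782 × 39.0 = 4.00×10⁻³ Pa/m
Isobar spacing: Δn = ΔP/|∂P/∂n| = 200 Pa / 4.00×10⁻³ Pa/m = 50043 m ≈ 50.0 km

50.0 km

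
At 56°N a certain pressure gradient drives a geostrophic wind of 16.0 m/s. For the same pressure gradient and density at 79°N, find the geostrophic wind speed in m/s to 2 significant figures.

14 m/s

With the same pressure gradient and density, V_g ∝ 1/f ∝ 1/sin φ.
V₂ = V₁ · sin φ₁ / sin φ₂ = 16.0 × sin 56° / sin 79°
V₂ = 16.0 × 0.8290/0.9816 = 14 m/s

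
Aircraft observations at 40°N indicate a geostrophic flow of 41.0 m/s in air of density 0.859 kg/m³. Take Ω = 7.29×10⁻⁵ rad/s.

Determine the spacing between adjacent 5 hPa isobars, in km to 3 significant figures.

Coriolis parameter at 40°N:
f = 2Ω sin φ = 2 × 7.29×10⁻⁵ × sin 40° = 9.37×10⁻⁵ s⁻¹
Geostrophic balance rearranged: |∂P/∂n| = f ρ V_g
|∂P/∂n| = 9.37×10⁻⁵ × 0.859 × 41.0 = 3.30×10⁻³ Pa/m
Isobar spacing: Δn = ΔP/|∂P/∂n| = 500 Pa / 3.30×10⁻³ Pa/m = 151484 m ≈ 151 km

151 km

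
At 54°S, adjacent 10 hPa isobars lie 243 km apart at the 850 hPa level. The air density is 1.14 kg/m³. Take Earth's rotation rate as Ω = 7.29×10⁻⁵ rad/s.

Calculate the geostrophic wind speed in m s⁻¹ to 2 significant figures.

Coriolis parameter at 54°S:
f = 2Ω sin φ = 2 × 7.29×10⁻⁵ × sin 54° = 1.18×10⁻⁴ s⁻¹
Pressure gradient: |∂P/∂n| = 1000 Pa / 243000 m = 4.12×10⁻³ Pa/m
Geostrophic balance (pressure-gradient force = Coriolis force):
V_g = (1/(fρ)) |∂P/∂n| = 4.12×10⁻³ / (1.18×10⁻⁴ × 1.14) = 30.6 m/s

31 m s⁻¹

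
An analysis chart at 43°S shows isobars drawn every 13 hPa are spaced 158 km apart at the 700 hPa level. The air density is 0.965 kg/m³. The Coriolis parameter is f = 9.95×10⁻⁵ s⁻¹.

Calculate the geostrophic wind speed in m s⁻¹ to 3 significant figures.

85.7 m s⁻¹

Pressure gradient: |∂P/∂n| = 1300 Pa / 158000 m = 8.23×10⁻³ Pa/m
Geostrophic balance (pressure-gradient force = Coriolis force):
V_g = (1/(fρ)) |∂P/∂n| = 8.23×10⁻³ / (9.95×10⁻⁵ × 0.965) = 85.7 m/s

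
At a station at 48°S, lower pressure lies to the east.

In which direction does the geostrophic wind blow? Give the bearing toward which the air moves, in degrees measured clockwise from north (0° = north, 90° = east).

000°

The pressure-gradient force points toward the east (bearing 090°).
Geostrophic balance: in the Southern Hemisphere the Coriolis force deflects motion to the left, so the geostrophic wind blows 90° to the left of the pressure-gradient force (low pressure on the right).
Rotating 090° by 90° counterclockwise gives 000° — the wind blows toward the north.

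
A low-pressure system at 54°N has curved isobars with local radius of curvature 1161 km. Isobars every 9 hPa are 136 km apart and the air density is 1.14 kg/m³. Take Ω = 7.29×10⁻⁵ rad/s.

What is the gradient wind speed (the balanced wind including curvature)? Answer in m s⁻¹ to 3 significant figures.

38.4 m s⁻¹

Coriolis parameter at 54°N:
f = 2Ω sin φ = 2 × 7.29×10⁻⁵ × sin 54° = 1.18×10⁻⁴ s⁻¹
Pressure gradient: |∂P/∂n| = 900 Pa / 136000 m = 6.62×10⁻³ Pa/m
Geostrophic speed: V_g = |∂P/∂n|/(fρ) = 6.62×10⁻³/(1.18×10⁻⁴ × 1.14) = 49.2 m/s
Around a low, centrifugal force acts outward with Coriolis, so pressure-gradient force balances both:
(1/ρ)|∂P/∂n| = fV + V²/R  →  V² + fR·V − fR·V_g = 0
With fR = 1.18×10⁻⁴ × 1161×10³ m = 137 m/s:
V = [−fR + √((fR)² + 4 fR V_g)]/2 = [−137 + √(137² + 4×137×49.2)]/2 = 38.4 m/s
Subgeostrophic (V < V_g = 49.2 m/s), as expected around a low.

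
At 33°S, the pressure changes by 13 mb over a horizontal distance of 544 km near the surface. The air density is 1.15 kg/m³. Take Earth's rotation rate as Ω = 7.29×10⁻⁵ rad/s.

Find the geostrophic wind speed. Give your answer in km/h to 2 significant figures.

94 km/h

Coriolis parameter at 33°S:
f = 2Ω sin φ = 2 × 7.29×10⁻⁵ × sin 33° = 7.94×10⁻⁵ s⁻¹
Pressure gradient: |∂P/∂n| = 1300 Pa / 544000 m = 2.39×10⁻³ Pa/m
Geostrophic balance (pressure-gradient force = Coriolis force):
V_g = (1/(fρ)) |∂P/∂n| = 2.39×10⁻³ / (7.94×10⁻⁵ × 1.15) = 26.2 m/s
Converting: 26.2 m/s × 3.6 = 94 km/h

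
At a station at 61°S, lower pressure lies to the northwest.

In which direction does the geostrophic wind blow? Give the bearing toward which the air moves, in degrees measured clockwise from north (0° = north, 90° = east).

The pressure-gradient force points toward the northwest (bearing 315°).
Geostrophic balance: in the Southern Hemisphere the Coriolis force deflects motion to the left, so the geostrophic wind blows 90° to the left of the pressure-gradient force (low pressure on the right).
Rotating 315° by 90° counterclockwise gives 225° — the wind blows toward the southwest.

225°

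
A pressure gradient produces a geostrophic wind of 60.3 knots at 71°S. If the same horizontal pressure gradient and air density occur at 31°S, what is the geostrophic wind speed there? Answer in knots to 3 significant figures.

111 knots

With the same pressure gradient and density, V_g ∝ 1/f ∝ 1/sin φ.
V₂ = V₁ · sin φ₁ / sin φ₂ = 60.3 × sin 71° / sin 31°
V₂ = 60.3 × 0.9455/0.5150 = 111 knots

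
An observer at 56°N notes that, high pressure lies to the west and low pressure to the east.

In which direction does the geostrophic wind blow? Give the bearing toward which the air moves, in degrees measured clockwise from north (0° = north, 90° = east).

The pressure-gradient force points toward the east (bearing 090°).
Geostrophic balance: in the Northern Hemisphere the Coriolis force deflects motion to the right, so the geostrophic wind blows 90° to the right of the pressure-gradient force (low pressure on the left).
Rotating 090° by 90° clockwise gives 180° — the wind blows toward the south.

180°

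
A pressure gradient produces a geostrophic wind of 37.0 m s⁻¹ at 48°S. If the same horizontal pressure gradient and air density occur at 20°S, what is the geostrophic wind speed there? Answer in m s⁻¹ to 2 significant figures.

80 m s⁻¹

With the same pressure gradient and density, V_g ∝ 1/f ∝ 1/sin φ.
V₂ = V₁ · sin φ₁ / sin φ₂ = 37.0 × sin 48° / sin 20°
V₂ = 37.0 × 0.7431/0.3420 = 80 m s⁻¹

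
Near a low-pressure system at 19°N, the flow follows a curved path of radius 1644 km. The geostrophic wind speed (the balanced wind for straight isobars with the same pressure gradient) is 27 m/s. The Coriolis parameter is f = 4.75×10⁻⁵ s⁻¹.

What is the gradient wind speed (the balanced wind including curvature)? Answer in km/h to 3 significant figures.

Around a low, centrifugal force acts outward with Coriolis, so pressure-gradient force balances both:
(1/ρ)|∂P/∂n| = fV + V²/R  →  V² + fR·V − fR·V_g = 0
With fR = 4.75×10⁻⁵ × 1644×10³ m = 78.1 m/s:
V = [−fR + √((fR)² + 4 fR V_g)]/2 = [−78.1 + √(78.1² + 4×78.1×27)]/2 = 21.2 m/s
Subgeostrophic (V < V_g = 27 m/s), as expected around a low.
Converting: 21.2 m/s × 3.6 = 76.4 km/h

76.4 km/h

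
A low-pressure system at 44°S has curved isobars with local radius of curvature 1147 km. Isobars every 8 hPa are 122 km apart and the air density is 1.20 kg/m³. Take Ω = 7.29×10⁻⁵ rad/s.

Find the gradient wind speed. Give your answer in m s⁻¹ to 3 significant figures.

Coriolis parameter at 44°S:
f = 2Ω sin φ = 2 × 7.29×10⁻⁵ × sin 44° = 1.01×10⁻⁴ s⁻¹
Pressure gradient: |∂P/∂n| = 800 Pa / 122000 m = 6.56×10⁻³ Pa/m
Geostrophic speed: V_g = |∂P/∂n|/(fρ) = 6.56×10⁻³/(1.01×10⁻⁴ × 1.20) = 54.0 m/s
Around a low, centrifugal force acts outward with Coriolis, so pressure-gradient force balances both:
(1/ρ)|∂P/∂n| = fV + V²/R  →  V² + fR·V − fR·V_g = 0
With fR = 1.01×10⁻⁴ × 1147×10³ m = 116 m/s:
V = [−fR + √((fR)² + 4 fR V_g)]/2 = [−116 + √(116² + 4×116×54)]/2 = 40.1 m/s
Subgeostrophic (V < V_g = 54 m/s), as expected around a low.

40.1 m s⁻¹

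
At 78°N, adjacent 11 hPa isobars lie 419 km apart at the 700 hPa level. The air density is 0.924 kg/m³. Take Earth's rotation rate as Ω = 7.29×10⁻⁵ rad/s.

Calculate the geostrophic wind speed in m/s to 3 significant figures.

Coriolis parameter at 78°N:
f = 2Ω sin φ = 2 × 7.29×10⁻⁵ × sin 78° = 1.43×10⁻⁴ s⁻¹
Pressure gradient: |∂P/∂n| = 1100 Pa / 419000 m = 2.63×10⁻³ Pa/m
Geostrophic balance (pressure-gradient force = Coriolis force):
V_g = (1/(fρ)) |∂P/∂n| = 2.63×10⁻³ / (1.43×10⁻⁴ × 0.924) = 19.9 m/s

19.9 m/s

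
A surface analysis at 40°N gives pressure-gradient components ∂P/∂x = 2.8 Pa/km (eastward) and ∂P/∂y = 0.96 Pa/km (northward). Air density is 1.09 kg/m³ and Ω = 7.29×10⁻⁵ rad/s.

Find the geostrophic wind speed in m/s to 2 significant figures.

29 m/s

Coriolis parameter at 40°N:
f = 2Ω sin φ = 2 × 7.29×10⁻⁵ × sin 40° = 9.37×10⁻⁵ s⁻¹
Component geostrophic relations (x east, y north):
u_g = −(1/(fρ)) ∂P/∂y,  v_g = (1/(fρ)) ∂P/∂x
u_g = −(0.96×10⁻³)/(9.37×10⁻⁵ × 1.09) = −9.40 m/s;  v_g = (2.8×10⁻³)/(9.37×10⁻⁵ × 1.09) = 27.4 m/s
|V_g| = √(u_g² + v_g²) = 29.0 m/s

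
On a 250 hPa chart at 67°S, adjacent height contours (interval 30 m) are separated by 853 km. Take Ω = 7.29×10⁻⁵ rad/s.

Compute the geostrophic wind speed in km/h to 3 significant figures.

9.25 km/h

Coriolis parameter at 67°S:
f = 2Ω sin φ = 2 × 7.29×10⁻⁵ × sin 67° = 1.34×10⁻⁴ s⁻¹
Height gradient: |∂Z/∂n| = 30 m / 853000 m = 3.52×10⁻⁵
On a pressure surface, geostrophic balance gives V_g = (g/f)|∂Z/∂n|:
V_g = 9.81 × 3.52×10⁻⁵ / 1.34×10⁻⁴ = 2.57 m/s
Converting: 2.57 m/s × 3.6 = 9.25 km/h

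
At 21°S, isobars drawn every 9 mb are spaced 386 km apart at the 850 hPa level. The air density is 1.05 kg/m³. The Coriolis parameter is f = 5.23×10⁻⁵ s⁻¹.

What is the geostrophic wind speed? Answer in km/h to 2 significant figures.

150 km/h

Pressure gradient: |∂P/∂n| = 900 Pa / 386000 m = 2.33×10⁻³ Pa/m
Geostrophic balance (pressure-gradient force = Coriolis force):
V_g = (1/(fρ)) |∂P/∂n| = 2.33×10⁻³ / (5.23×10⁻⁵ × 1.05) = 42.5 m/s
Converting: 42.5 m/s × 3.6 = 150 km/h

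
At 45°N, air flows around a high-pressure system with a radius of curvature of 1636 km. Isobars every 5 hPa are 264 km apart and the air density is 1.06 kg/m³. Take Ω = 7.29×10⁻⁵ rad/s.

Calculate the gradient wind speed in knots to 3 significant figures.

Coriolis parameter at 45°N:
f = 2Ω sin φ = 2 × 7.29×10⁻⁵ × sin 45° = 1.03×10⁻⁴ s⁻¹
Pressure gradient: |∂P/∂n| = 500 Pa / 264000 m = 1.89×10⁻³ Pa/m
Geostrophic speed: V_g = |∂P/∂n|/(fρ) = 1.89×10⁻³/(1.03×10⁻⁴ × 1.06) = 17.3 m/s
Around a high, pressure-gradient force acts outward with centrifugal, so Coriolis balances both:
fV = (1/ρ)|∂P/∂n| + V²/R  →  V² − fR·V + fR·V_g = 0
With fR = 1.03×10⁻⁴ × 1636×10³ m = 169 m/s:
V = [fR − √((fR)² − 4 fR V_g)]/2 = [169 − √(169² − 4×169×17.3)]/2 = 19.6 m/s
Supergeostrophic (V > V_g = 17.3 m/s), as expected around a high.
Converting: 19.6 m/s × 1.944 = 38.1 knots

38.1 knots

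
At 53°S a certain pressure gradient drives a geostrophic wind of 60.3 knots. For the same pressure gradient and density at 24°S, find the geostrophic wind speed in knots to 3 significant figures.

With the same pressure gradient and density, V_g ∝ 1/f ∝ 1/sin φ.
V₂ = V₁ · sin φ₁ / sin φ₂ = 60.3 × sin 53° / sin 24°
V₂ = 60.3 × 0.7986/0.4067 = 118 knots

118 knots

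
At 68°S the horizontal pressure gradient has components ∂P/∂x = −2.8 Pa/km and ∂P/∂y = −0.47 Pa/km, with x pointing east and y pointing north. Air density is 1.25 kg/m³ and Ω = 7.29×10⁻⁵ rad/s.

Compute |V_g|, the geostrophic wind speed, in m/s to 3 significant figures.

16.8 m/s

Coriolis parameter at 68°S:
f = 2Ω sin φ = 2 × 7.29×10⁻⁵ × sin 68° = 1.35×10⁻⁴ s⁻¹
In the Southern Hemisphere f is negative: f = −1.35×10⁻⁴ s⁻¹.
Component geostrophic relations (x east, y north):
u_g = −(1/(fρ)) ∂P/∂y,  v_g = (1/(fρ)) ∂P/∂x
u_g = −(−0.47×10⁻³)/(−1.35×10⁻⁴ × 1.25) = −2.78 m/s;  v_g = (−2.8×10⁻³)/(−1.35×10⁻⁴ × 1.25) = 16.6 m/s
|V_g| = √(u_g² + v_g²) = 16.8 m/s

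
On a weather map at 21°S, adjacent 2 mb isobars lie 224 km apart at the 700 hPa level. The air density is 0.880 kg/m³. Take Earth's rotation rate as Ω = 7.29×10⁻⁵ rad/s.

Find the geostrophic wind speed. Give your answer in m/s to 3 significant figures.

Coriolis parameter at 21°S:
f = 2Ω sin φ = 2 × 7.29×10⁻⁵ × sin 21° = 5.23×10⁻⁵ s⁻¹
Pressure gradient: |∂P/∂n| = 200 Pa / 224000 m = 8.93×10⁻⁴ Pa/m
Geostrophic balance (pressure-gradient force = Coriolis force):
V_g = (1/(fρ)) |∂P/∂n| = 8.93×10⁻⁴ / (5.23×10⁻⁵ × 0.880) = 19.4 m/s

19.4 m/s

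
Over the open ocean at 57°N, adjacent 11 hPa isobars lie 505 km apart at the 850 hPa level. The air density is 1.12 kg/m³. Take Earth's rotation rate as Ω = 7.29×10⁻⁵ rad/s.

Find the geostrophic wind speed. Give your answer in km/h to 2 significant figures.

57 km/h

Coriolis parameter at 57°N:
f = 2Ω sin φ = 2 × 7.29×10⁻⁵ × sin 57° = 1.22×10⁻⁴ s⁻¹
Pressure gradient: |∂P/∂n| = 1100 Pa / 505000 m = 2.18×10⁻³ Pa/m
Geostrophic balance (pressure-gradient force = Coriolis force):
V_g = (1/(fρ)) |∂P/∂n| = 2.18×10⁻³ / (1.22×10⁻⁴ × 1.12) = 15.9 m/s
Converting: 15.9 m/s × 3.6 = 57 km/h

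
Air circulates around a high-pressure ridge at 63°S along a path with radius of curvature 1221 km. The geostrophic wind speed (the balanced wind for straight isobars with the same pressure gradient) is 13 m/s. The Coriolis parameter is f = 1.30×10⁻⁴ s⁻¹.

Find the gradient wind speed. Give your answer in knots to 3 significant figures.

27.8 knots

Around a high, pressure-gradient force acts outward with centrifugal, so Coriolis balances both:
fV = (1/ρ)|∂P/∂n| + V²/R  →  V² − fR·V + fR·V_g = 0
With fR = 1.30×10⁻⁴ × 1221×10³ m = 159 m/s:
V = [fR − √((fR)² − 4 fR V_g)]/2 = [159 − √(159² − 4×159×13)]/2 = 14.3 m/s
Supergeostrophic (V > V_g = 13 m/s), as expected around a high.
Converting: 14.3 m/s × 1.944 = 27.8 knots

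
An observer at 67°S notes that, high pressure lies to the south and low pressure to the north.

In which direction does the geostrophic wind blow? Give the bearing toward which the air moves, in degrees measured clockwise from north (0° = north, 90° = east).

270°

The pressure-gradient force points toward the north (bearing 000°).
Geostrophic balance: in the Southern Hemisphere the Coriolis force deflects motion to the left, so the geostrophic wind blows 90° to the left of the pressure-gradient force (low pressure on the right).
Rotating 000° by 90° counterclockwise gives 270° — the wind blows toward the west.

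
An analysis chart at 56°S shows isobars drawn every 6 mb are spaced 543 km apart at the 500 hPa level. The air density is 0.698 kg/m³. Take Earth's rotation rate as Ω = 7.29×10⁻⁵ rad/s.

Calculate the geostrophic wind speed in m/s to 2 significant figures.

Coriolis parameter at 56°S:
f = 2Ω sin φ = 2 × 7.29×10⁻⁵ × sin 56° = 1.21×10⁻⁴ s⁻¹
Pressure gradient: |∂P/∂n| = 600 Pa / 543000 m = 1.10×10⁻³ Pa/m
Geostrophic balance (pressure-gradient force = Coriolis force):
V_g = (1/(fρ)) |∂P/∂n| = 1.10×10⁻³ / (1.21×10⁻⁴ × 0.698) = 13.1 m/s

13 m/s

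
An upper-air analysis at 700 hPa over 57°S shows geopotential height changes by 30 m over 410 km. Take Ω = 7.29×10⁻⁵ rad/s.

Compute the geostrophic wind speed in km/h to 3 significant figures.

21.1 km/h

Coriolis parameter at 57°S:
f = 2Ω sin φ = 2 × 7.29×10⁻⁵ × sin 57° = 1.22×10⁻⁴ s⁻¹
Height gradient: |∂Z/∂n| = 30 m / 410000 m = 7.32×10⁻⁵
On a pressure surface, geostrophic balance gives V_g = (g/f)|∂Z/∂n|:
V_g = 9.81 × 7.32×10⁻⁵ / 1.22×10⁻⁴ = 5.87 m/s
Converting: 5.87 m/s × 3.6 = 21.1 km/h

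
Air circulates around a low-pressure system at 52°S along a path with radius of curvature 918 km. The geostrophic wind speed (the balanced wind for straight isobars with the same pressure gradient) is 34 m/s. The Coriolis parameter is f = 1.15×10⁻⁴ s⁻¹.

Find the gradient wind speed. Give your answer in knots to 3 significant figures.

Around a low, centrifugal force acts outward with Coriolis, so pressure-gradient force balances both:
(1/ρ)|∂P/∂n| = fV + V²/R  →  V² + fR·V − fR·V_g = 0
With fR = 1.15×10⁻⁴ × 918×10³ m = 106 m/s:
V = [−fR + √((fR)² + 4 fR V_g)]/2 = [−106 + √(106² + 4×106×34)]/2 = 27.1 m/s
Subgeostrophic (V < V_g = 34 m/s), as expected around a low.
Converting: 27.1 m/s × 1.944 = 52.6 knots

52.6 knots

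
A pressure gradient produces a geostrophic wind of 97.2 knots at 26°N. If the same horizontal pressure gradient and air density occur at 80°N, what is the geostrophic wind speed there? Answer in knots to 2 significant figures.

43 knots

With the same pressure gradient and density, V_g ∝ 1/f ∝ 1/sin φ.
V₂ = V₁ · sin φ₁ / sin φ₂ = 97.2 × sin 26° / sin 80°
V₂ = 97.2 × 0.4384/0.9848 = 43 knots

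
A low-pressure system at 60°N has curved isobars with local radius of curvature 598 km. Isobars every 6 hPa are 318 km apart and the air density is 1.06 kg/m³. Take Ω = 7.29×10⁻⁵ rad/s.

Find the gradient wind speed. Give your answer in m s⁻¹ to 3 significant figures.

Coriolis parameter at 60°N:
f = 2Ω sin φ = 2 × 7.29×10⁻⁵ × sin 60° = 1.26×10⁻⁴ s⁻¹
Pressure gradient: |∂P/∂n| = 600 Pa / 318000 m = 1.89×10⁻³ Pa/m
Geostrophic speed: V_g = |∂P/∂n|/(fρ) = 1.89×10⁻³/(1.26×10⁻⁴ × 1.06) = 14.1 m/s
Around a low, centrifugal force acts outward with Coriolis, so pressure-gradient force balances both:
(1/ρ)|∂P/∂n| = fV + V²/R  →  V² + fR·V − fR·V_g = 0
With fR = 1.26×10⁻⁴ × 598×10³ m = 75.5 m/s:
V = [−fR + √((fR)² + 4 fR V_g)]/2 = [−75.5 + √(75.5² + 4×75.5×14.1)]/2 = 12.1 m/s
Subgeostrophic (V < V_g = 14.1 m/s), as expected around a low.

12.1 m s⁻¹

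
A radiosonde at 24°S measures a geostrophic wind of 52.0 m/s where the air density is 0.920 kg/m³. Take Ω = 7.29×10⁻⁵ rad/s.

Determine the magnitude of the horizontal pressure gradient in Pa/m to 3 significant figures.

Coriolis parameter at 24°S:
f = 2Ω sin φ = 2 × 7.29×10⁻⁵ × sin 24° = 5.93×10⁻⁵ s⁻¹
Geostrophic balance rearranged: |∂P/∂n| = f ρ V_g
|∂P/∂n| = 5.93×10⁻⁵ × 0.920 × 52.0 = 2.84×10⁻³ Pa/m

2.84×10⁻³ Pa/m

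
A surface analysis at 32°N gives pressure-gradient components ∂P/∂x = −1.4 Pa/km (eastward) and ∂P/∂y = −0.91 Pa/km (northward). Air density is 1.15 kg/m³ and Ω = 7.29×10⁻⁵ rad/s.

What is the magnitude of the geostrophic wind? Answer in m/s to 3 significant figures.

18.8 m/s

Coriolis parameter at 32°N:
f = 2Ω sin φ = 2 × 7.29×10⁻⁵ × sin 32° = 7.73×10⁻⁵ s⁻¹
Component geostrophic relations (x east, y north):
u_g = −(1/(fρ)) ∂P/∂y,  v_g = (1/(fρ)) ∂P/∂x
u_g = −(−0.91×10⁻³)/(7.73×10⁻⁵ × 1.15) = 10.2 m/s;  v_g = (−1.4×10⁻³)/(7.73×10⁻⁵ × 1.15) = −15.8 m/s
|V_g| = √(u_g² + v_g²) = 18.8 m/s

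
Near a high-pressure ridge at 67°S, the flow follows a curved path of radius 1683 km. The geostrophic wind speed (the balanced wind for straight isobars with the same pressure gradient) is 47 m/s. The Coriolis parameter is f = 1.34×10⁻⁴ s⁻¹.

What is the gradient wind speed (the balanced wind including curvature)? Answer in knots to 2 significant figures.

Around a high, pressure-gradient force acts outward with centrifugal, so Coriolis balances both:
fV = (1/ρ)|∂P/∂n| + V²/R  →  V² − fR·V + fR·V_g = 0
With fR = 1.34×10⁻⁴ × 1683×10³ m = 226 m/s:
V = [fR − √((fR)² − 4 fR V_g)]/2 = [226 − √(226² − 4×226×47)]/2 = 66.8 m/s
Supergeostrophic (V > V_g = 47 m/s), as expected around a high.
Converting: 66.8 m/s × 1.944 = 130 knots

130 knots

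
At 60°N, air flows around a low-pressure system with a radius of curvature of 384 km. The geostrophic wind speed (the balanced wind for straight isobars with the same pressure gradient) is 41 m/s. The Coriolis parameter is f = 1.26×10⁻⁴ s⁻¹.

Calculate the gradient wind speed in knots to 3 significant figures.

Around a low, centrifugal force acts outward with Coriolis, so pressure-gradient force balances both:
(1/ρ)|∂P/∂n| = fV + V²/R  →  V² + fR·V − fR·V_g = 0
With fR = 1.26×10⁻⁴ × 384×10³ m = 48.4 m/s:
V = [−fR + √((fR)² + 4 fR V_g)]/2 = [−48.4 + √(48.4² + 4×48.4×41)]/2 = 26.5 m/s
Subgeostrophic (V < V_g = 41 m/s), as expected around a low.
Converting: 26.5 m/s × 1.944 = 51.5 knots

51.5 knots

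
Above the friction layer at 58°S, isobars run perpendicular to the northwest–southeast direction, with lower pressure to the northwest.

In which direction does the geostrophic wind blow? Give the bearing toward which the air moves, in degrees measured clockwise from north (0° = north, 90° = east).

225°

The pressure-gradient force points toward the northwest (bearing 315°).
Geostrophic balance: in the Southern Hemisphere the Coriolis force deflects motion to the left, so the geostrophic wind blows 90° to the left of the pressure-gradient force (low pressure on the right).
Rotating 315° by 90° counterclockwise gives 225° — the wind blows toward the southwest.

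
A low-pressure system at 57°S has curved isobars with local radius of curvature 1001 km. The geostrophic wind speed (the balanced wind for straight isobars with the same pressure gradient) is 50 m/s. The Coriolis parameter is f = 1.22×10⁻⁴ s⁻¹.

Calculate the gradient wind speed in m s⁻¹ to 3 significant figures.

Around a low, centrifugal force acts outward with Coriolis, so pressure-gradient force balances both:
(1/ρ)|∂P/∂n| = fV + V²/R  →  V² + fR·V − fR·V_g = 0
With fR = 1.22×10⁻⁴ × 1001×10³ m = 122 m/s:
V = [−fR + √((fR)² + 4 fR V_g)]/2 = [−122 + √(122² + 4×122×50)]/2 = 38.1 m/s
Subgeostrophic (V < V_g = 50 m/s), as expected around a low.

38.1 m s⁻¹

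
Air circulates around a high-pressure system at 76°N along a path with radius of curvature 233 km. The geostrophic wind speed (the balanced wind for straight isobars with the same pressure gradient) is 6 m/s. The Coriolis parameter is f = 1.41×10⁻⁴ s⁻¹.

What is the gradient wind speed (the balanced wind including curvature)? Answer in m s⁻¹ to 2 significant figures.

7.9 m s⁻¹

Around a high, pressure-gradient force acts outward with centrifugal, so Coriolis balances both:
fV = (1/ρ)|∂P/∂n| + V²/R  →  V² − fR·V + fR·V_g = 0
With fR = 1.41×10⁻⁴ × 233×10³ m = 32.9 m/s:
V = [fR − √((fR)² − 4 fR V_g)]/2 = [32.9 − √(32.9² − 4×32.9×6)]/2 = 7.9 m/s
Supergeostrophic (V > V_g = 6 m/s), as expected around a high.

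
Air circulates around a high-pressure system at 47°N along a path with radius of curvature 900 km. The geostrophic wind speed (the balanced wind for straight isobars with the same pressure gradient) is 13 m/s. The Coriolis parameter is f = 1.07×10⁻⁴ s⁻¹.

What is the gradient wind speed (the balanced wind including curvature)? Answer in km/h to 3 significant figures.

55.8 km/h

Around a high, pressure-gradient force acts outward with centrifugal, so Coriolis balances both:
fV = (1/ρ)|∂P/∂n| + V²/R  →  V² − fR·V + fR·V_g = 0
With fR = 1.07×10⁻⁴ × 900×10³ m = 96.3 m/s:
V = [fR − √((fR)² − 4 fR V_g)]/2 = [96.3 − √(96.3² − 4×96.3×13)]/2 = 15.5 m/s
Supergeostrophic (V > V_g = 13 m/s), as expected around a high.
Converting: 15.5 m/s × 3.6 = 55.8 km/h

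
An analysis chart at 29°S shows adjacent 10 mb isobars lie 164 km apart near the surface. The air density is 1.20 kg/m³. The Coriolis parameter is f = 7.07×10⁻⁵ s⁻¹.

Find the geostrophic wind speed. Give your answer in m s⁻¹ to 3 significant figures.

71.9 m s⁻¹

Pressure gradient: |∂P/∂n| = 1000 Pa / 164000 m = 6.10×10⁻³ Pa/m
Geostrophic balance (pressure-gradient force = Coriolis force):
V_g = (1/(fρ)) |∂P/∂n| = 6.10×10⁻³ / (7.07×10⁻⁵ × 1.20) = 71.9 m/s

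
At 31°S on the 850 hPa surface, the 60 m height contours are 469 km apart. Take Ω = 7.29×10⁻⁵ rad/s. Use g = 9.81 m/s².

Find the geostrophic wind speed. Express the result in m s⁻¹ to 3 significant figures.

16.7 m s⁻¹

Coriolis parameter at 31°S:
f = 2Ω sin φ = 2 × 7.29×10⁻⁵ × sin 31° = 7.51×10⁻⁵ s⁻¹
Height gradient: |∂Z/∂n| = 60 m / 469000 m = 1.28×10⁻⁴
On a pressure surface, geostrophic balance gives V_g = (g/f)|∂Z/∂n|:
V_g = 9.81 × 1.28×10⁻⁴ / 7.51×10⁻⁵ = 16.7 m/s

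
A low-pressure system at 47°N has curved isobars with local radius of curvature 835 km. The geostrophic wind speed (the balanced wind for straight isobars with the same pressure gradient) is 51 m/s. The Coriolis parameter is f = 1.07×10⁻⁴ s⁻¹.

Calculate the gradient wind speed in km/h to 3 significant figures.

131 km/h

Around a low, centrifugal force acts outward with Coriolis, so pressure-gradient force balances both:
(1/ρ)|∂P/∂n| = fV + V²/R  →  V² + fR·V − fR·V_g = 0
With fR = 1.07×10⁻⁴ × 835×10³ m = 89.3 m/s:
V = [−fR + √((fR)² + 4 fR V_g)]/2 = [−89.3 + √(89.3² + 4×89.3×51)]/2 = 36.3 m/s
Subgeostrophic (V < V_g = 51 m/s), as expected around a low.
Converting: 36.3 m/s × 3.6 = 131 km/h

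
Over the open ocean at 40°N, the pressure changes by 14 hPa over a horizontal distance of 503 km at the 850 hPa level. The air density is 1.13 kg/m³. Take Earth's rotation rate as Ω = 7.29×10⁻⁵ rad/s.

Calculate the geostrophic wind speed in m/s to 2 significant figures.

Coriolis parameter at 40°N:
f = 2Ω sin φ = 2 × 7.29×10⁻⁵ × sin 40° = 9.37×10⁻⁵ s⁻¹
Pressure gradient: |∂P/∂n| = 1400 Pa / 503000 m = 2.78×10⁻³ Pa/m
Geostrophic balance (pressure-gradient force = Coriolis force):
V_g = (1/(fρ)) |∂P/∂n| = 2.78×10⁻³ / (9.37×10⁻⁵ × 1.13) = 26.3 m/s

26 m/s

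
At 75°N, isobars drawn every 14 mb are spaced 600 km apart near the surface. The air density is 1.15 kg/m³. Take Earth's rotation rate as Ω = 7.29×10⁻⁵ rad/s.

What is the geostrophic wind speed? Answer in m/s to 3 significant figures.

Coriolis parameter at 75°N:
f = 2Ω sin φ = 2 × 7.29×10⁻⁵ × sin 75° = 1.41×10⁻⁴ s⁻¹
Pressure gradient: |∂P/∂n| = 1400 Pa / 600000 m = 2.33×10⁻³ Pa/m
Geostrophic balance (pressure-gradient force = Coriolis force):
V_g = (1/(fρ)) |∂P/∂n| = 2.33×10⁻³ / (1.41×10⁻⁴ × 1.15) = 14.4 m/s

14.4 m/s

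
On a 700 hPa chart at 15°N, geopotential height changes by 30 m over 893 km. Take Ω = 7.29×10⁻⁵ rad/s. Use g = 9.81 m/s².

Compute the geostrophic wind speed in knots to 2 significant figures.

Coriolis parameter at 15°N:
f = 2Ω sin φ = 2 × 7.29×10⁻⁵ × sin 15° = 3.77×10⁻⁵ s⁻¹
Height gradient: |∂Z/∂n| = 30 m / 893000 m = 3.36×10⁻⁵
On a pressure surface, geostrophic balance gives V_g = (g/f)|∂Z/∂n|:
V_g = 9.81 × 3.36×10⁻⁵ / 3.77×10⁻⁵ = 8.73 m/s
Converting: 8.73 m/s × 1.944 = 17 knots

17 knots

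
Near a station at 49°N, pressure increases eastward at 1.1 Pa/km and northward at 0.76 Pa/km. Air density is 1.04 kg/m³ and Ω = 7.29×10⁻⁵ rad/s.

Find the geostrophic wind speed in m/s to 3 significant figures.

Coriolis parameter at 49°N:
f = 2Ω sin φ = 2 × 7.29×10⁻⁵ × sin 49° = 1.10×10⁻⁴ s⁻¹
Component geostrophic relations (x east, y north):
u_g = −(1/(fρ)) ∂P/∂y,  v_g = (1/(fρ)) ∂P/∂x
u_g = −(0.76×10⁻³)/(1.10×10⁻⁴ × 1.04) = −6.64 m/s;  v_g = (1.1×10⁻³)/(1.10×10⁻⁴ × 1.04) = 9.61 m/s
|V_g| = √(u_g² + v_g²) = 11.7 m/s

11.7 m/s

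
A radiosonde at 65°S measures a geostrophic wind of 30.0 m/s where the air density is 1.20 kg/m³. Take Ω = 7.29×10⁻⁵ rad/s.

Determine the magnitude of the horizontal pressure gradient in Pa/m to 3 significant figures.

Coriolis parameter at 65°S:
f = 2Ω sin φ = 2 × 7.29×10⁻⁵ × sin 65° = 1.32×10⁻⁴ s⁻¹
Geostrophic balance rearranged: |∂P/∂n| = f ρ V_g
|∂P/∂n| = 1.32×10⁻⁴ × 1.20 × 30.0 = 4.76×10⁻³ Pa/m

4.76×10⁻³ Pa/m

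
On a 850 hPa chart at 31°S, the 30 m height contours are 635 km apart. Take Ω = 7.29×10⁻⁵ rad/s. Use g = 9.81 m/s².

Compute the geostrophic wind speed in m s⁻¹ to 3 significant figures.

Coriolis parameter at 31°S:
f = 2Ω sin φ = 2 × 7.29×10⁻⁵ × sin 31° = 7.51×10⁻⁵ s⁻¹
Height gradient: |∂Z/∂n| = 30 m / 635000 m = 4.72×10⁻⁵
On a pressure surface, geostrophic balance gives V_g = (g/f)|∂Z/∂n|:
V_g = 9.81 × 4.72×10⁻⁵ / 7.51×10⁻⁵ = 6.17 m/s

6.17 m s⁻¹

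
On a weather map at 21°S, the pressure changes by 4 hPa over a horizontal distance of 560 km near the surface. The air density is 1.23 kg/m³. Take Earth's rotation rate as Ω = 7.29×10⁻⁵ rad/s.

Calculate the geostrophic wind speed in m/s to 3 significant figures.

11.1 m/s

Coriolis parameter at 21°S:
f = 2Ω sin φ = 2 × 7.29×10⁻⁵ × sin 21° = 5.23×10⁻⁵ s⁻¹
Pressure gradient: |∂P/∂n| = 400 Pa / 560000 m = 7.14×10⁻⁴ Pa/m
Geostrophic balance (pressure-gradient force = Coriolis force):
V_g = (1/(fρ)) |∂P/∂n| = 7.14×10⁻⁴ / (5.23×10⁻⁵ × 1.23) = 11.1 m/s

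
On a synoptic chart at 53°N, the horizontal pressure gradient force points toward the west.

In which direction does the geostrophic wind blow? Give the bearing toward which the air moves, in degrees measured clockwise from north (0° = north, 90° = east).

000°

The pressure-gradient force points toward the west (bearing 270°).
Geostrophic balance: in the Northern Hemisphere the Coriolis force deflects motion to the right, so the geostrophic wind blows 90° to the right of the pressure-gradient force (low pressure on the left).
Rotating 270° by 90° clockwise gives 000° — the wind blows toward the north.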